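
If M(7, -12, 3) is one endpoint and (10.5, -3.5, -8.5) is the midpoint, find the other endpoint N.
N = (2×10.5 - 7, 2×(-3.5) - (-12), 2×(-8.5) - 3) = (14, 5, -20)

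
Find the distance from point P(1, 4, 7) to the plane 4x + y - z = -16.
d = |4(1) + 1(4) + (-1)(7) - (-16)| / √(4² + 1² + (-1)²) = 17/√18 = 4.007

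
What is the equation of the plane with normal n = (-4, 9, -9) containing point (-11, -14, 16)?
d = n·P = (-4)(-11) + (9)(-14) + (-9)(16) = -226
Plane: -4x + 9y - 9z = -226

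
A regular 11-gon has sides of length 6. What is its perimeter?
Perimeter = number of sides * side length
Perimeter = 11 * 6
Perimeter = 66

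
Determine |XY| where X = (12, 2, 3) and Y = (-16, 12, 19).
d = √[(-28)² + (10)² + (16)²] = √1140 = 33.76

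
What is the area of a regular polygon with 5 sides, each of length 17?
For a regular 5-gon with side length s = 17:
Apothem a = s / (2*tan(pi/5)) = 17 / (2*tan(pi/5)) ≈ 11.6992
Perimeter P = 5 * 17 = 85
Area = (1/2) * P * a = (1/2) * 85 * 11.6992 = 497.22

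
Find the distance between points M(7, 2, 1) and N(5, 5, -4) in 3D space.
d = √[(-2)² + (3)² + (-5)²] = √38 = 6.164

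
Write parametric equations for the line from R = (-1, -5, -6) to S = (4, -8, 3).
Direction vector d = S - R = (5, -3, 9)
x = -1 + 5t, y = -5 - 3t, z = -6 + 9t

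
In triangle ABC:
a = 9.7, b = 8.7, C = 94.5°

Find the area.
Using A = ½ab·sin(C):
A = ½·9.7·8.7·sin(94.5°) = ½·84.39·0.996917 = 42.06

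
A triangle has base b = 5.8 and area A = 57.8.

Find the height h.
A = ½bh  →  h = 2A/b
h = 2·57.8/5.8 = 19.93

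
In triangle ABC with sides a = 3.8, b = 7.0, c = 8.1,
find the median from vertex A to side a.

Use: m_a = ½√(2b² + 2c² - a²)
m_a = ½√(2·7.0² + 2·8.1² - 3.8²)
m_a = ½√(98 + 131.22 - 14.44) = ½√214.78 = 7.328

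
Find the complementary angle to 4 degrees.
Complementary angles sum to 90 degrees.
Other angle = 90 - 4
Other angle = 86 degrees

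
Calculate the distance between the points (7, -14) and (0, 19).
Using the distance formula: d = sqrt((x₂-x₁)² + (y₂-y₁)²)
dx = 0 - 7 = -7
dy = 19 - (-14) = 33
d = sqrt((-7)² + 33²) = sqrt(49 + 1089) = sqrt(1138) = 33.73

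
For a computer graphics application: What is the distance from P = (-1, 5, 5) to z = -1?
d = |0(-1) + 0(5) + 1(5) - (-1)| / √(0² + 0² + 1²) = 6/√1 = 6.0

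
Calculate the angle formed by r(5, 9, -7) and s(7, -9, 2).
r·s = -60, |r|² = 155, |s|² = 134
cos θ = -60/√20770 ≈ -0.4163
θ ≈ 114.6°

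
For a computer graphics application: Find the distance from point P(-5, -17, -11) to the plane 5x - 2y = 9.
d = |5(-5) + (-2)(-17) + 0(-11) - (9)| / √(5² + (-2)² + 0²) = 0/√29 = 0.0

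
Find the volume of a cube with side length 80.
Volume = s³
Volume = 80³
Volume = 512000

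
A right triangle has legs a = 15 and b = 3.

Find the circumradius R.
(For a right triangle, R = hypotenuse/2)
Hypotenuse c = √(15² + 3²) = √234 = 15.2971
R = c/2 = 7.649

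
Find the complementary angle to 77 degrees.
Complementary angles sum to 90 degrees.
Other angle = 90 - 77
Other angle = 13 degrees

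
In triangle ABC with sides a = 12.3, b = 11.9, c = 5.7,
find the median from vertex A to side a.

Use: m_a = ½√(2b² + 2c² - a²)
m_a = ½√(2·11.9² + 2·5.7² - 12.3²)
m_a = ½√(283.22 + 64.98 - 151.29) = ½√196.91 = 7.016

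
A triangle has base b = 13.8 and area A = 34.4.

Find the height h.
A = ½bh  →  h = 2A/b
h = 2·34.4/13.8 = 4.986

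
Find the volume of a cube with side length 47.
Volume = s³
Volume = 47³
Volume = 103823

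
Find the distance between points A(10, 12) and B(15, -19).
Using the distance formula: d = sqrt((x₂-x₁)² + (y₂-y₁)²)
dx = 15 - 10 = 5
dy = (-19) - 12 = -31
d = sqrt(5² + (-31)²) = sqrt(25 + 961) = sqrt(986) = 31.40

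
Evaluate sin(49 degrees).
sin(49 degrees) = 0.7547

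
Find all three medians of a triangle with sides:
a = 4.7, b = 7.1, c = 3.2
Using m_x = ½√(2y² + 2z² - x²):
m_a = ½√(2·7.1² + 2·3.2² - 4.7²) = ½√99.21 = 4.98
m_b = ½√(2·4.7² + 2·3.2² - 7.1²) = ½√14.25 = 1.887
m_c = ½√(2·4.7² + 2·7.1² - 3.2²) = ½√134.76 = 5.804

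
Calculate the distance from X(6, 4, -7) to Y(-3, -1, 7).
d = √[(-9)² + (-5)² + (14)²] = √302 = 17.38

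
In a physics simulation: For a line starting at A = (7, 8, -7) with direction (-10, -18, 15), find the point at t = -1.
P(-1) = (7 + (-10)(-1), 8 + (-18)(-1), -7 + 15(-1)) = (17, 26, -22)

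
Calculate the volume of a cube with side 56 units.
Volume = s³
Volume = 56³
Volume = 175616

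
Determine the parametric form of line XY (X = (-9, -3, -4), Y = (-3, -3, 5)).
Direction vector d = Y - X = (6, 0, 9)
x = -9 + 6t, y = -3, z = -4 + 9t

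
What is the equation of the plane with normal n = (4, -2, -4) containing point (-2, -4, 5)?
d = n·P = (4)(-2) + (-2)(-4) + (-4)(5) = -20
Plane: 4x - 2y - 4z = -20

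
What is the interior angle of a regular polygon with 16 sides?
Interior angle of a regular n-gon = (n-2)*180/n
Interior angle = (16-2)*180/16
Interior angle = 14*180/16
Interior angle = 2520/16
Interior angle = 157.50 degrees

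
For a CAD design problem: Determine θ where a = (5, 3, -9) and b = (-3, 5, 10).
a·b = -90, |a|² = 115, |b|² = 134
cos θ = -90/√15410 ≈ -0.725
θ ≈ 136.5°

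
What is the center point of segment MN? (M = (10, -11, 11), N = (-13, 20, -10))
Midpoint = ((10-13)/2, (-11+20)/2, (11-10)/2) = (-1.5, 4.5, 0.5)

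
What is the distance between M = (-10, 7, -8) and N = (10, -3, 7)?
d = √[(20)² + (-10)² + (15)²] = √725 = 26.93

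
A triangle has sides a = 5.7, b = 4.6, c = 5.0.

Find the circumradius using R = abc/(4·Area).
s = (a+b+c)/2 = 7.65
Area = √(s(s-a)(s-b)(s-c)) = √(7.65·1.95·3.05·2.65) = 10.9805
R = abc/(4·Area) = (5.7·4.6·5.0)/(4·10.9805) = 131.1/43.922 = 2.985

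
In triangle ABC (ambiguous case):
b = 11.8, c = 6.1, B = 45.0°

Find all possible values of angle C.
sin(C)/c = sin(B)/b  →  sin(C) = c·sin(B)/b = 6.1·sin(45.0°)/11.8 = 0.365538
C₁ = arcsin(0.365538) = 21.44°,  C₂ = 180° - C₁ = 158.56°
Check C₂: A = 180° - 45.0° - 158.56° = -23.56° ≤ 0, rejected
C = 21.44° (one solution)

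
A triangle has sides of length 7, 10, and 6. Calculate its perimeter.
Perimeter = sum of all sides
Perimeter = 7 + 10 + 6
Perimeter = 23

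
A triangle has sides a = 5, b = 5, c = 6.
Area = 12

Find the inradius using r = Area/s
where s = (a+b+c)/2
s = (5+5+6)/2 = 8
r = Area/s = 12/8 = 1.5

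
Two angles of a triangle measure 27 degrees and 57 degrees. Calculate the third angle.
Sum of angles in a triangle = 180 degrees
Third angle = 180 - 27 - 57
Third angle = 96 degrees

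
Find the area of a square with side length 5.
Area = s²
Area = 5²
Area = 25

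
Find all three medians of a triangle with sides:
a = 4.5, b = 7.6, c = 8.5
Using m_x = ½√(2y² + 2z² - x²):
m_a = ½√(2·7.6² + 2·8.5² - 4.5²) = ½√239.77 = 7.742
m_b = ½√(2·4.5² + 2·8.5² - 7.6²) = ½√127.24 = 5.64
m_c = ½√(2·4.5² + 2·7.6² - 8.5²) = ½√83.77 = 4.576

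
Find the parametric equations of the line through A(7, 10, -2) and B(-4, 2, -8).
Direction vector d = B - A = (-11, -8, -6)
x = 7 - 11t, y = 10 - 8t, z = -2 - 6t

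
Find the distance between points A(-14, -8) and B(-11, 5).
Using the distance formula: d = sqrt((x₂-x₁)² + (y₂-y₁)²)
dx = (-11) - (-14) = 3
dy = 5 - (-8) = 13
d = sqrt(3² + 13²) = sqrt(9 + 169) = sqrt(178) = 13.34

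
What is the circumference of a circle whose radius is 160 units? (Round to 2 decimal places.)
Circumference = 2 * pi * r
Circumference = 2 * pi * 160
Circumference = 1005.31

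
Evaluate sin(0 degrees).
sin(0 degrees) = 0
Decimal approximation: 0.0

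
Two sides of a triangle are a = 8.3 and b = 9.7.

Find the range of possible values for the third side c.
By the triangle inequality: |a - b| < c < a + b
|8.3 - 9.7| < c < 8.3 + 9.7
1.4 < c < 18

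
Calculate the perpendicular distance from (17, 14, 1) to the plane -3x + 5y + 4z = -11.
d = |(-3)(17) + 5(14) + 4(1) - (-11)| / √((-3)² + 5² + 4²) = 34/√50 = 4.808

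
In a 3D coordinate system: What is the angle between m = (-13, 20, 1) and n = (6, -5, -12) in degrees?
m·n = -190, |m|² = 570, |n|² = 205
cos θ = -190/√116850 ≈ -0.5558
θ ≈ 123.8°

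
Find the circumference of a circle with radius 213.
Circumference = 2 * pi * r
Circumference = 2 * pi * 213
Circumference = 1338.32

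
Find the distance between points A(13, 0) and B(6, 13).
Using the distance formula: d = sqrt((x₂-x₁)² + (y₂-y₁)²)
dx = 6 - 13 = -7
dy = 13 - 0 = 13
d = sqrt((-7)² + 13²) = sqrt(49 + 169) = sqrt(218) = 14.76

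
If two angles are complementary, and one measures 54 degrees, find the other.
Complementary angles sum to 90 degrees.
Other angle = 90 - 54
Other angle = 36 degrees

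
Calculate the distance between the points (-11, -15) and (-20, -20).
Using the distance formula: d = sqrt((x₂-x₁)² + (y₂-y₁)²)
dx = (-20) - (-11) = -9
dy = (-20) - (-15) = -5
d = sqrt((-9)² + (-5)²) = sqrt(81 + 25) = sqrt(106) = 10.30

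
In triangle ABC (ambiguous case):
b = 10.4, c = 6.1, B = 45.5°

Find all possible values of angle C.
sin(C)/c = sin(B)/b  →  sin(C) = c·sin(B)/b = 6.1·sin(45.5°)/10.4 = 0.418349
C₁ = arcsin(0.418349) = 24.73°,  C₂ = 180° - C₁ = 155.27°
Check C₂: A = 180° - 45.5° - 155.27° = -20.77° ≤ 0, rejected
C = 24.73° (one solution)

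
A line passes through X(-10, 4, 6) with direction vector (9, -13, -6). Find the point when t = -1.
P(-1) = (-10 + 9(-1), 4 + (-13)(-1), 6 + (-6)(-1)) = (-19, 17, 12)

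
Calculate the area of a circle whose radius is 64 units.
Area = pi * r²
Area = pi * 64²
Area = pi * 4096
Area = 12867.96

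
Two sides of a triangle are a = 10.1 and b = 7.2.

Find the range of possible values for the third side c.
By the triangle inequality: |a - b| < c < a + b
|10.1 - 7.2| < c < 10.1 + 7.2
2.9 < c < 17.3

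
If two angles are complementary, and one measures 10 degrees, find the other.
Complementary angles sum to 90 degrees.
Other angle = 90 - 10
Other angle = 80 degrees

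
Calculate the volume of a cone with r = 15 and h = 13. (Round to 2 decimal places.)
Volume = (1/3) * pi * r² * h
Volume = (1/3) * pi * 15² * 13
Volume = (1/3) * pi * 225 * 13
Volume = (1/3) * pi * 2925
Volume = 3063.05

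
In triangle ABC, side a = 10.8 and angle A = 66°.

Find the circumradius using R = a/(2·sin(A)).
R = a/(2·sin(A)) = 10.8/(2·sin(66°))
R = 10.8/(2·0.913545) = 10.8/1.827091 = 5.911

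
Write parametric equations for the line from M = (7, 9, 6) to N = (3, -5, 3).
Direction vector d = N - M = (-4, -14, -3)
x = 7 - 4t, y = 9 - 14t, z = 6 - 3t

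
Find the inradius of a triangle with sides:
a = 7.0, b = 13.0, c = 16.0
s = (a+b+c)/2 = (7.0+13.0+16.0)/2 = 18
Area = √(s(s-a)(s-b)(s-c)) = √(18·11·5·2) = 44.4972
r = Area/s = 44.4972/18 = 2.472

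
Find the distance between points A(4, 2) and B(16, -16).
Using the distance formula: d = sqrt((x₂-x₁)² + (y₂-y₁)²)
dx = 16 - 4 = 12
dy = (-16) - 2 = -18
d = sqrt(12² + (-18)²) = sqrt(144 + 324) = sqrt(468) = 21.63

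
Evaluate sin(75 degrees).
sin(75 degrees) = 0.9659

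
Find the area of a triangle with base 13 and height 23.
Area = (1/2) * base * height
Area = (1/2) * 13 * 23
Area = 149.50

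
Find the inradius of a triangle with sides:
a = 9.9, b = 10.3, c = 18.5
s = (a+b+c)/2 = (9.9+10.3+18.5)/2 = 19.35
Area = √(s(s-a)(s-b)(s-c)) = √(19.35·9.45·9.05·0.85) = 37.5051
r = Area/s = 37.5051/19.35 = 1.938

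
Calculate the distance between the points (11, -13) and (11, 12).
Using the distance formula: d = sqrt((x₂-x₁)² + (y₂-y₁)²)
dx = 11 - 11 = 0
dy = 12 - (-13) = 25
d = sqrt(0² + 25²) = sqrt(0 + 625) = sqrt(625) = 25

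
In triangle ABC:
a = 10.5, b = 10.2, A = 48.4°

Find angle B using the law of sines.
sin(B)/b = sin(A)/a
sin(B) = b·sin(A)/a = 10.2·sin(48.4°)/10.5 = 0.726432
B = arcsin(0.726432) = 46.59°  (b ≤ a, so B ≤ A and the acute solution is unique)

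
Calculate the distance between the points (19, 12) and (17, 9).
Using the distance formula: d = sqrt((x₂-x₁)² + (y₂-y₁)²)
dx = 17 - 19 = -2
dy = 9 - 12 = -3
d = sqrt((-2)² + (-3)²) = sqrt(4 + 9) = sqrt(13) = 3.61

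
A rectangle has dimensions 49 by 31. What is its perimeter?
Perimeter = 2 * (length + width)
Perimeter = 2 * (49 + 31)
Perimeter = 2 * 80
Perimeter = 160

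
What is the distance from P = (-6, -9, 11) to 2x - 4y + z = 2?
d = |2(-6) + (-4)(-9) + 1(11) - (2)| / √(2² + (-4)² + 1²) = 33/√21 = 7.201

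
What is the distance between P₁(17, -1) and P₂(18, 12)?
Using the distance formula: d = sqrt((x₂-x₁)² + (y₂-y₁)²)
dx = 18 - 17 = 1
dy = 12 - (-1) = 13
d = sqrt(1² + 13²) = sqrt(1 + 169) = sqrt(170) = 13.04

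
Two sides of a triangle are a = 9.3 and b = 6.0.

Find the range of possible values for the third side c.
By the triangle inequality: |a - b| < c < a + b
|9.3 - 6.0| < c < 9.3 + 6.0
3.3 < c < 15.3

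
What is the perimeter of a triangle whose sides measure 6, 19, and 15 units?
Perimeter = sum of all sides
Perimeter = 6 + 19 + 15
Perimeter = 40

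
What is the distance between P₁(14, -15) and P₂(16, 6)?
Using the distance formula: d = sqrt((x₂-x₁)² + (y₂-y₁)²)
dx = 16 - 14 = 2
dy = 6 - (-15) = 21
d = sqrt(2² + 21²) = sqrt(4 + 441) = sqrt(445) = 21.10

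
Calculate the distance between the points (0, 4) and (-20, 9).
Using the distance formula: d = sqrt((x₂-x₁)² + (y₂-y₁)²)
dx = (-20) - 0 = -20
dy = 9 - 4 = 5
d = sqrt((-20)² + 5²) = sqrt(400 + 25) = sqrt(425) = 20.62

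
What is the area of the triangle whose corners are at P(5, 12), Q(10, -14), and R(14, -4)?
Using the coordinate formula: Area = (1/2)|x₁(y₂-y₃) + x₂(y₃-y₁) + x₃(y₁-y₂)|
Area = (1/2)|5((-14)-(-4)) + 10((-4)-12) + 14(12-(-14))|
Area = (1/2)|5*(-10) + 10*(-16) + 14*26|
Area = (1/2)|(-50) + (-160) + 364|
Area = (1/2)*154 = 77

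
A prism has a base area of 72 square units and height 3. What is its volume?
Volume = base area * height
Volume = 72 * 3
Volume = 216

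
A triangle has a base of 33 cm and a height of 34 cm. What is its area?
Area = (1/2) * base * height
Area = (1/2) * 33 * 34
Area = 561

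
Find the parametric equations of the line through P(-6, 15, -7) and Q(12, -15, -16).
Direction vector d = Q - P = (18, -30, -9)
x = -6 + 18t, y = 15 - 30t, z = -7 - 9t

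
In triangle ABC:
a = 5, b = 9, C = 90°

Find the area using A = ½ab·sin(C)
A = ½·5·9·sin(90°) = ½·45·1.000000 = 22.5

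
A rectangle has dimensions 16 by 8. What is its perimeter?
Perimeter = 2 * (length + width)
Perimeter = 2 * (16 + 8)
Perimeter = 2 * 24
Perimeter = 48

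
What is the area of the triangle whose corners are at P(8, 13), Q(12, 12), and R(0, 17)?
Using the coordinate formula: Area = (1/2)|x₁(y₂-y₃) + x₂(y₃-y₁) + x₃(y₁-y₂)|
Area = (1/2)|8(12-17) + 12(17-13) + 0(13-12)|
Area = (1/2)|8*(-5) + 12*4 + 0*1|
Area = (1/2)|(-40) + 48 + 0|
Area = (1/2)*8 = 4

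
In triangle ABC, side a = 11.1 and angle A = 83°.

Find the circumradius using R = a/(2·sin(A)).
R = a/(2·sin(A)) = 11.1/(2·sin(83°))
R = 11.1/(2·0.992546) = 11.1/1.985092 = 5.592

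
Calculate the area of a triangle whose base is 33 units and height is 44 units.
Area = (1/2) * base * height
Area = (1/2) * 33 * 44
Area = 726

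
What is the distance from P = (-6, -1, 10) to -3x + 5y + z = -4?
d = |(-3)(-6) + 5(-1) + 1(10) - (-4)| / √((-3)² + 5² + 1²) = 27/√35 = 4.564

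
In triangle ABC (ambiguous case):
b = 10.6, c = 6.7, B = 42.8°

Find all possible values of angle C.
sin(C)/c = sin(B)/b  →  sin(C) = c·sin(B)/b = 6.7·sin(42.8°)/10.6 = 0.429458
C₁ = arcsin(0.429458) = 25.43°,  C₂ = 180° - C₁ = 154.57°
Check C₂: A = 180° - 42.8° - 154.57° = -17.37° ≤ 0, rejected
C = 25.43° (one solution)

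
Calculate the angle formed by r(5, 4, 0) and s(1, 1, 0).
r·s = 9, |r|² = 41, |s|² = 2
cos θ = 9/√82 ≈ 0.9939
θ ≈ 6.34°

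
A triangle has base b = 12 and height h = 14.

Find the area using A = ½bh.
A = ½·12·14 = 84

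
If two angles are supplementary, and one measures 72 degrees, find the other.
Supplementary angles sum to 180 degrees.
Other angle = 180 - 72
Other angle = 108 degrees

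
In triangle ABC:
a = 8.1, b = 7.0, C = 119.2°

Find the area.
Using A = ½ab·sin(C):
A = ½·8.1·7.0·sin(119.2°) = ½·56.7·0.872922 = 24.75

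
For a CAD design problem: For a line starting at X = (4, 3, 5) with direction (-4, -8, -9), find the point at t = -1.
P(-1) = (4 + (-4)(-1), 3 + (-8)(-1), 5 + (-9)(-1)) = (8, 11, 14)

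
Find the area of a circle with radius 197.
Area = pi * r²
Area = pi * 197²
Area = pi * 38809
Area = 121922.07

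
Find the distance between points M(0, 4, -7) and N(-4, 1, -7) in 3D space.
d = √[(-4)² + (-3)² + (0)²] = √25 = 5.0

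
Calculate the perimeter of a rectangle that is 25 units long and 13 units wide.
Perimeter = 2 * (length + width)
Perimeter = 2 * (25 + 13)
Perimeter = 2 * 38
Perimeter = 76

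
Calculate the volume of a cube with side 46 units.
Volume = s³
Volume = 46³
Volume = 97336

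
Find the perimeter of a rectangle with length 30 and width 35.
Perimeter = 2 * (length + width)
Perimeter = 2 * (30 + 35)
Perimeter = 2 * 65
Perimeter = 130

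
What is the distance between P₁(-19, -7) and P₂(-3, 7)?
Using the distance formula: d = sqrt((x₂-x₁)² + (y₂-y₁)²)
dx = (-3) - (-19) = 16
dy = 7 - (-7) = 14
d = sqrt(16² + 14²) = sqrt(256 + 196) = sqrt(452) = 21.26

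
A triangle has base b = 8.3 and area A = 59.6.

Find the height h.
A = ½bh  →  h = 2A/b
h = 2·59.6/8.3 = 14.36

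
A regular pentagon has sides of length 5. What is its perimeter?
Perimeter = number of sides * side length
Perimeter = 5 * 5
Perimeter = 25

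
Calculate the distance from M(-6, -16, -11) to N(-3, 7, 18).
d = √[(3)² + (23)² + (29)²] = √1379 = 37.13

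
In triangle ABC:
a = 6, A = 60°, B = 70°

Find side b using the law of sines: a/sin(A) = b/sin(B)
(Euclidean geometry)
b = a·sin(B)/sin(A) = 6·sin(70°)/sin(60°)
b = 6·0.939693/0.866025 = 6.51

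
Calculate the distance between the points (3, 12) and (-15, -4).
Using the distance formula: d = sqrt((x₂-x₁)² + (y₂-y₁)²)
dx = (-15) - 3 = -18
dy = (-4) - 12 = -16
d = sqrt((-18)² + (-16)²) = sqrt(324 + 256) = sqrt(580) = 24.08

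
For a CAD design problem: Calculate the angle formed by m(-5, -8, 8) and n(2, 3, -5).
m·n = -74, |m|² = 153, |n|² = 38
cos θ = -74/√5814 ≈ -0.9705
θ ≈ 166.0°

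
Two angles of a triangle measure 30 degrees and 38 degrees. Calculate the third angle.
Sum of angles in a triangle = 180 degrees
Third angle = 180 - 30 - 38
Third angle = 112 degrees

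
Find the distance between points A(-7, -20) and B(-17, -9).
Using the distance formula: d = sqrt((x₂-x₁)² + (y₂-y₁)²)
dx = (-17) - (-7) = -10
dy = (-9) - (-20) = 11
d = sqrt((-10)² + 11²) = sqrt(100 + 121) = sqrt(221) = 14.87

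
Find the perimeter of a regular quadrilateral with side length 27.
Perimeter = number of sides * side length
Perimeter = 4 * 27
Perimeter = 108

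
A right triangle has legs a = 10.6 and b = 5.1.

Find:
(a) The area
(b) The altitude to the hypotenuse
(a) Area = ½ab = ½·10.6·5.1 = 27.03
(b) Hypotenuse c = √(10.6² + 5.1²) = √138.37 = 11.7631
    Area = ½·c·h_c  →  h_c = 2·Area/c = 2·27.03/11.7631 = 4.596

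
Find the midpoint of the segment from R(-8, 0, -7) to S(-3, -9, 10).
Midpoint = ((-8-3)/2, (0-9)/2, (-7+10)/2) = (-5.5, -4.5, 1.5)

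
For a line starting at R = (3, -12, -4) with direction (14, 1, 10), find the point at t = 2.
P(2) = (3 + 14(2), -12 + 1(2), -4 + 10(2)) = (31, -10, 16)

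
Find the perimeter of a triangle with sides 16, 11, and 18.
Perimeter = sum of all sides
Perimeter = 16 + 11 + 18
Perimeter = 45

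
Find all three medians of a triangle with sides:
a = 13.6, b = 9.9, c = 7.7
Using m_x = ½√(2y² + 2z² - x²):
m_a = ½√(2·9.9² + 2·7.7² - 13.6²) = ½√129.64 = 5.693
m_b = ½√(2·13.6² + 2·7.7² - 9.9²) = ½√390.49 = 9.88
m_c = ½√(2·13.6² + 2·9.9² - 7.7²) = ½√506.65 = 11.25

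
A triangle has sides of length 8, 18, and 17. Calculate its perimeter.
Perimeter = sum of all sides
Perimeter = 8 + 18 + 17
Perimeter = 43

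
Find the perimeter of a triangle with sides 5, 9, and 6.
Perimeter = sum of all sides
Perimeter = 5 + 9 + 6
Perimeter = 20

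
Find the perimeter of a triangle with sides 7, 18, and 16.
Perimeter = sum of all sides
Perimeter = 7 + 18 + 16
Perimeter = 41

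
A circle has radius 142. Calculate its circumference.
Circumference = 2 * pi * r
Circumference = 2 * pi * 142
Circumference = 892.21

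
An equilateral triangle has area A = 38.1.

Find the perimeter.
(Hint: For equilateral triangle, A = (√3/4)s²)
A = (√3/4)s²  →  s² = 4A/√3 = 4·38.1/√3 = 87.9882
s = 9.3802
Perimeter = 3s = 28.14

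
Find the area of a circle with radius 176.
Area = pi * r²
Area = pi * 176²
Area = pi * 30976
Area = 97313.97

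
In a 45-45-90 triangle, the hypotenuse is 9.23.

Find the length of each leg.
In a 45-45-90 triangle, hypotenuse = leg·√2  →  leg = hypotenuse/√2
leg = 9.23/√2 = 6.527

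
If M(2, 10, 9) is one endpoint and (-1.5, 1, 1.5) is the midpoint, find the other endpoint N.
N = (2×(-1.5) - 2, 2×1 - 10, 2×1.5 - 9) = (-5, -8, -6)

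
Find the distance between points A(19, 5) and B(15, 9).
Using the distance formula: d = sqrt((x₂-x₁)² + (y₂-y₁)²)
dx = 15 - 19 = -4
dy = 9 - 5 = 4
d = sqrt((-4)² + 4²) = sqrt(16 + 16) = sqrt(32) = 5.66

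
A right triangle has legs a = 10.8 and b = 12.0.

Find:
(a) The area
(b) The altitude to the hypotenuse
(a) Area = ½ab = ½·10.8·12.0 = 64.8
(b) Hypotenuse c = √(10.8² + 12.0²) = √260.64 = 16.1443
    Area = ½·c·h_c  →  h_c = 2·Area/c = 2·64.8/16.1443 = 8.028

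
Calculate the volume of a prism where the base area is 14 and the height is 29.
Volume = base area * height
Volume = 14 * 29
Volume = 406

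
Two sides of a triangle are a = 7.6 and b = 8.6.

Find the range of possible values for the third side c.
By the triangle inequality: |a - b| < c < a + b
|7.6 - 8.6| < c < 7.6 + 8.6
1 < c < 16.2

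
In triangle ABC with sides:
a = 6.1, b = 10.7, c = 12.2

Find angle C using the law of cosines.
cos(C) = (a² + b² - c²)/(2ab)
cos(C) = (6.1² + 10.7² - 12.2²)/(2·6.1·10.7) = 2.86/130.54 = 0.021909
C = arccos(0.021909) = 88.74°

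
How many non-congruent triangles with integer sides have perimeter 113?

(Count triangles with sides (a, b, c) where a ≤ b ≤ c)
With a ≤ b ≤ c and a + b + c = 113, the triangle inequality a + b > c gives c < 113/2, so c ≤ 56.
Iterate a from 1 to ⌊p/3⌋ = 37; for each a, b ranges from a to ⌊(p−a)/2⌋ with c = p − a − b, keeping only c ≥ b.
Triples: (1, 56, 56), (2, 55, 56), (3, 54, 56), …
Count = 280 triangles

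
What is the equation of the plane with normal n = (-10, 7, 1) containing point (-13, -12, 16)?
d = n·P = (-10)(-13) + (7)(-12) + (1)(16) = 62
Plane: -10x + 7y + z = 62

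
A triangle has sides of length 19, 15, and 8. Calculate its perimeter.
Perimeter = sum of all sides
Perimeter = 19 + 15 + 8
Perimeter = 42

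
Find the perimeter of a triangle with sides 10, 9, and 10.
Perimeter = sum of all sides
Perimeter = 10 + 9 + 10
Perimeter = 29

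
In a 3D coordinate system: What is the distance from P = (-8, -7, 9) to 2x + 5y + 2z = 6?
d = |2(-8) + 5(-7) + 2(9) - (6)| / √(2² + 5² + 2²) = 39/√33 = 6.789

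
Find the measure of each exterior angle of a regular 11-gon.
Exterior angle of a regular n-gon = 360/n
Exterior angle = 360/11
Exterior angle = 32.73 degrees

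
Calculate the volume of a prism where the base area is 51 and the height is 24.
Volume = base area * height
Volume = 51 * 24
Volume = 1224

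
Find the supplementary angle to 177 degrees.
Supplementary angles sum to 180 degrees.
Other angle = 180 - 177
Other angle = 3 degrees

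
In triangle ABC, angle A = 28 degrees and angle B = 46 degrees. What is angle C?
Sum of angles in a triangle = 180 degrees
Third angle = 180 - 28 - 46
Third angle = 106 degrees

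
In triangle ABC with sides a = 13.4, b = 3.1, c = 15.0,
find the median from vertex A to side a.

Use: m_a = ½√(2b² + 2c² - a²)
m_a = ½√(2·3.1² + 2·15.0² - 13.4²)
m_a = ½√(19.22 + 450 - 179.56) = ½√289.66 = 8.51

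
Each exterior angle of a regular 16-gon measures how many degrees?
Exterior angle of a regular n-gon = 360/n
Exterior angle = 360/16
Exterior angle = 22.50 degrees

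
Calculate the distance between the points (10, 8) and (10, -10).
Using the distance formula: d = sqrt((x₂-x₁)² + (y₂-y₁)²)
dx = 10 - 10 = 0
dy = (-10) - 8 = -18
d = sqrt(0² + (-18)²) = sqrt(0 + 324) = sqrt(324) = 18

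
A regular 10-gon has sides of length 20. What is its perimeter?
Perimeter = number of sides * side length
Perimeter = 10 * 20
Perimeter = 200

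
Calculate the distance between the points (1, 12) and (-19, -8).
Using the distance formula: d = sqrt((x₂-x₁)² + (y₂-y₁)²)
dx = (-19) - 1 = -20
dy = (-8) - 12 = -20
d = sqrt((-20)² + (-20)²) = sqrt(400 + 400) = sqrt(800) = 28.28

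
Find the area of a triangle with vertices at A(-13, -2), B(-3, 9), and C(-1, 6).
Using the coordinate formula: Area = (1/2)|x₁(y₂-y₃) + x₂(y₃-y₁) + x₃(y₁-y₂)|
Area = (1/2)|(-13)(9-6) + (-3)(6-(-2)) + (-1)((-2)-9)|
Area = (1/2)|(-13)*3 + (-3)*8 + (-1)*(-11)|
Area = (1/2)|(-39) + (-24) + 11|
Area = (1/2)*52 = 26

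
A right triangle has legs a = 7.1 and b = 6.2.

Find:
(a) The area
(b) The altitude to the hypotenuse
(a) Area = ½ab = ½·7.1·6.2 = 22.01
(b) Hypotenuse c = √(7.1² + 6.2²) = √88.85 = 9.42603
    Area = ½·c·h_c  →  h_c = 2·Area/c = 2·22.01/9.42603 = 4.67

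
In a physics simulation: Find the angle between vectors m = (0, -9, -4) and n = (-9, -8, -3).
m·n = 84, |m|² = 97, |n|² = 154
cos θ = 84/√14938 ≈ 0.6873
θ ≈ 46.58°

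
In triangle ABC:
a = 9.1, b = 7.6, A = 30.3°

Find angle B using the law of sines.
sin(B)/b = sin(A)/a
sin(B) = b·sin(A)/a = 7.6·sin(30.3°)/9.1 = 0.421364
B = arcsin(0.421364) = 24.92°  (b ≤ a, so B ≤ A and the acute solution is unique)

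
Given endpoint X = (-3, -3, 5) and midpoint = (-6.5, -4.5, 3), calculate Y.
Y = (2×(-6.5) - (-3), 2×(-4.5) - (-3), 2×3 - 5) = (-10, -6, 1)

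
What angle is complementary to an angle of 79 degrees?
Complementary angles sum to 90 degrees.
Other angle = 90 - 79
Other angle = 11 degrees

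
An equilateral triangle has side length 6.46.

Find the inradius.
For an equilateral triangle, r = s/(2√3) where s is the side.
r = 6.46/(2√3) = 6.46/3.464102 = 1.865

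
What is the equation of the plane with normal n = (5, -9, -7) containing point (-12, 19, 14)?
d = n·P = (5)(-12) + (-9)(19) + (-7)(14) = -329
Plane: 5x - 9y - 7z = -329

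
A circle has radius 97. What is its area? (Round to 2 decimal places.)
Area = pi * r²
Area = pi * 97²
Area = pi * 9409
Area = 29559.25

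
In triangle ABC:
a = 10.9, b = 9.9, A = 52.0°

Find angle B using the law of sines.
sin(B)/b = sin(A)/a
sin(B) = b·sin(A)/a = 9.9·sin(52.0°)/10.9 = 0.715716
B = arcsin(0.715716) = 45.7°  (b ≤ a, so B ≤ A and the acute solution is unique)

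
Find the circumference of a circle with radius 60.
Circumference = 2 * pi * r
Circumference = 2 * pi * 60
Circumference = 376.99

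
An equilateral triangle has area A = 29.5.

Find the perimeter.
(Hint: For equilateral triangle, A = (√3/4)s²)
A = (√3/4)s²  →  s² = 4A/√3 = 4·29.5/√3 = 68.1273
s = 8.25393
Perimeter = 3s = 24.76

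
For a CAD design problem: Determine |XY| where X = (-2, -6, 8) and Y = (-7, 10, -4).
d = √[(-5)² + (16)² + (-12)²] = √425 = 20.62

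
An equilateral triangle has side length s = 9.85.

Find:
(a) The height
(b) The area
(a) Height h = s·√3/2 = 9.85·√3/2 = 8.53
(b) Area = (√3/4)·s² = (√3/4)·9.85² = (√3/4)·97.0225 = 42.01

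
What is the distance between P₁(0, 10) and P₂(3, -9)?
Using the distance formula: d = sqrt((x₂-x₁)² + (y₂-y₁)²)
dx = 3 - 0 = 3
dy = (-9) - 10 = -19
d = sqrt(3² + (-19)²) = sqrt(9 + 361) = sqrt(370) = 19.24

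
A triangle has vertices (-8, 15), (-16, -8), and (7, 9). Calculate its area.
Using the coordinate formula: Area = (1/2)|x₁(y₂-y₃) + x₂(y₃-y₁) + x₃(y₁-y₂)|
Area = (1/2)|(-8)((-8)-9) + (-16)(9-15) + 7(15-(-8))|
Area = (1/2)|(-8)*(-17) + (-16)*(-6) + 7*23|
Area = (1/2)|136 + 96 + 161|
Area = (1/2)*393 = 196.50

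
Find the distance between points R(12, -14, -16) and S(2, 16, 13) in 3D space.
d = √[(-10)² + (30)² + (29)²] = √1841 = 42.91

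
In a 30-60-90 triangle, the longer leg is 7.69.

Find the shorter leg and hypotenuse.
In a 30-60-90 triangle, sides are in ratio 1 : √3 : 2.
Long leg = short leg·√3  →  short leg = 7.69/√3 = 4.44
Hypotenuse = 2·(short leg) = 2·7.69/√3 = 8.88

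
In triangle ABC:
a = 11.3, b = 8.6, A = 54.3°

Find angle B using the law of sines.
sin(B)/b = sin(A)/a
sin(B) = b·sin(A)/a = 8.6·sin(54.3°)/11.3 = 0.618046
B = arcsin(0.618046) = 38.17°  (b ≤ a, so B ≤ A and the acute solution is unique)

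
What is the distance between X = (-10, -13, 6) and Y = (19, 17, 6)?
d = √[(29)² + (30)² + (0)²] = √1741 = 41.73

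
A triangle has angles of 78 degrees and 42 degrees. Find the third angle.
Sum of angles in a triangle = 180 degrees
Third angle = 180 - 78 - 42
Third angle = 60 degrees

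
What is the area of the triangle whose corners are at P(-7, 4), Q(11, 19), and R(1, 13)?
Using the coordinate formula: Area = (1/2)|x₁(y₂-y₃) + x₂(y₃-y₁) + x₃(y₁-y₂)|
Area = (1/2)|(-7)(19-13) + 11(13-4) + 1(4-19)|
Area = (1/2)|(-7)*6 + 11*9 + 1*(-15)|
Area = (1/2)|(-42) + 99 + (-15)|
Area = (1/2)*42 = 21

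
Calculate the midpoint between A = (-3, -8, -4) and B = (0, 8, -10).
Midpoint = ((-3+0)/2, (-8+8)/2, (-4-10)/2) = (-1.5, 0, -7)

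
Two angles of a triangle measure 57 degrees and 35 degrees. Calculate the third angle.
Sum of angles in a triangle = 180 degrees
Third angle = 180 - 57 - 35
Third angle = 88 degrees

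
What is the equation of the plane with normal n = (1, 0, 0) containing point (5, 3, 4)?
d = n·P = (1)(5) + (0)(3) + (0)(4) = 5
Plane: x = 5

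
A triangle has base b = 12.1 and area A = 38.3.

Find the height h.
A = ½bh  →  h = 2A/b
h = 2·38.3/12.1 = 6.331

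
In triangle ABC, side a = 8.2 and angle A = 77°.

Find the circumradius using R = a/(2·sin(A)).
R = a/(2·sin(A)) = 8.2/(2·sin(77°))
R = 8.2/(2·0.974370) = 8.2/1.948740 = 4.208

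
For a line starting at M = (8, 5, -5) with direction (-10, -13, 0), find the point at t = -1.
P(-1) = (8 + (-10)(-1), 5 + (-13)(-1), -5 + 0(-1)) = (18, 18, -5)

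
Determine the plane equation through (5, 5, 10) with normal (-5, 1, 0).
d = n·P = (-5)(5) + (1)(5) + (0)(10) = -20
Plane: -5x + y = -20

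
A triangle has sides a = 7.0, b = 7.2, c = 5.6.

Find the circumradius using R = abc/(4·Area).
s = (a+b+c)/2 = 9.9
Area = √(s(s-a)(s-b)(s-c)) = √(9.9·2.9·2.7·4.3) = 18.2571
R = abc/(4·Area) = (7.0·7.2·5.6)/(4·18.2571) = 282.24/73.0284 = 3.865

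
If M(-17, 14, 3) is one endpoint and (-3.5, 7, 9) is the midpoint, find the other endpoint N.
N = (2×(-3.5) - (-17), 2×7 - 14, 2×9 - 3) = (10, 0, 15)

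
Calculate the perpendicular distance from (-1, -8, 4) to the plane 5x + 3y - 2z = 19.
d = |5(-1) + 3(-8) + (-2)(4) - (19)| / √(5² + 3² + (-2)²) = 56/√38 = 9.084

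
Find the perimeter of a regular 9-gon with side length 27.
Perimeter = number of sides * side length
Perimeter = 9 * 27
Perimeter = 243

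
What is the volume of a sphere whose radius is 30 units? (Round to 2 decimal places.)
Volume = (4/3) * pi * r³
Volume = (4/3) * pi * 30³
Volume = (4/3) * pi * 27000
Volume = 113097.34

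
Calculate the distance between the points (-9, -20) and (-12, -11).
Using the distance formula: d = sqrt((x₂-x₁)² + (y₂-y₁)²)
dx = (-12) - (-9) = -3
dy = (-11) - (-20) = 9
d = sqrt((-3)² + 9²) = sqrt(9 + 81) = sqrt(90) = 9.49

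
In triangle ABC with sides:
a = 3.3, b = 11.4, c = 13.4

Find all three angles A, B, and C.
By the law of cosines:
cos(A) = (b² + c² - a²)/(2bc) = 0.977448  →  A = 12.19°
cos(B) = (a² + c² - b²)/(2ac) = 0.683967  →  B = 46.85°
cos(C) = (a² + b² - c²)/(2ab) = -0.514487  →  C = 121°
Check: A + B + C = 180.0° ✓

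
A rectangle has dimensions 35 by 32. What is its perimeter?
Perimeter = 2 * (length + width)
Perimeter = 2 * (35 + 32)
Perimeter = 2 * 67
Perimeter = 134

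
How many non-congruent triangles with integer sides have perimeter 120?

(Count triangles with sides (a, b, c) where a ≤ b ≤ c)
With a ≤ b ≤ c and a + b + c = 120, the triangle inequality a + b > c gives c < 120/2, so c ≤ 59.
Iterate a from 1 to ⌊p/3⌋ = 40; for each a, b ranges from a to ⌊(p−a)/2⌋ with c = p − a − b, keeping only c ≥ b.
Triples: (2, 59, 59), (3, 58, 59), (4, 57, 59), …
Count = 300 triangles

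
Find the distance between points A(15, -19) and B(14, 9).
Using the distance formula: d = sqrt((x₂-x₁)² + (y₂-y₁)²)
dx = 14 - 15 = -1
dy = 9 - (-19) = 28
d = sqrt((-1)² + 28²) = sqrt(1 + 784) = sqrt(785) = 28.02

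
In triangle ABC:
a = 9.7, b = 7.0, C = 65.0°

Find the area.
Using A = ½ab·sin(C):
A = ½·9.7·7.0·sin(65.0°) = ½·67.9·0.906308 = 30.77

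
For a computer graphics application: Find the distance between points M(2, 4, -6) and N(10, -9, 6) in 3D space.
d = √[(8)² + (-13)² + (12)²] = √377 = 19.42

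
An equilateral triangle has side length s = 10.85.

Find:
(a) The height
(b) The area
(a) Height h = s·√3/2 = 10.85·√3/2 = 9.396
(b) Area = (√3/4)·s² = (√3/4)·10.85² = (√3/4)·117.722 = 50.98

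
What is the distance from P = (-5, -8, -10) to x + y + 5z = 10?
d = |1(-5) + 1(-8) + 5(-10) - (10)| / √(1² + 1² + 5²) = 73/√27 = 14.05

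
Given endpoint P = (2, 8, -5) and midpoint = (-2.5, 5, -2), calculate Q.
Q = (2×(-2.5) - 2, 2×5 - 8, 2×(-2) - (-5)) = (-7, 2, 1)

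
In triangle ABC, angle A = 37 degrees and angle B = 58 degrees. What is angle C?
Sum of angles in a triangle = 180 degrees
Third angle = 180 - 37 - 58
Third angle = 85 degrees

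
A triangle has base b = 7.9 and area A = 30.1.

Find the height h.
A = ½bh  →  h = 2A/b
h = 2·30.1/7.9 = 7.62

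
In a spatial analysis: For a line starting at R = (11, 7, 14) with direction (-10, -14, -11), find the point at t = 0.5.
P(0.5) = (11 + (-10)(0.5), 7 + (-14)(0.5), 14 + (-11)(0.5)) = (6, 0, 8.5)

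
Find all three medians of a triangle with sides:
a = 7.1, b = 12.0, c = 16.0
Using m_x = ½√(2y² + 2z² - x²):
m_a = ½√(2·12.0² + 2·16.0² - 7.1²) = ½√749.59 = 13.69
m_b = ½√(2·7.1² + 2·16.0² - 12.0²) = ½√468.82 = 10.83
m_c = ½√(2·7.1² + 2·12.0² - 16.0²) = ½√132.82 = 5.762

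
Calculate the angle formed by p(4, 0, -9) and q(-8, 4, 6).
p·q = -86, |p|² = 97, |q|² = 116
cos θ = -86/√11252 ≈ -0.8107
θ ≈ 144.2°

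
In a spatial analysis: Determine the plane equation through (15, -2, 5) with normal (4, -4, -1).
d = n·P = (4)(15) + (-4)(-2) + (-1)(5) = 63
Plane: 4x - 4y - z = 63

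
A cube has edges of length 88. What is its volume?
Volume = s³
Volume = 88³
Volume = 681472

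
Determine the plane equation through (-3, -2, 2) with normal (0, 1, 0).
d = n·P = (0)(-3) + (1)(-2) + (0)(2) = -2
Plane: y = -2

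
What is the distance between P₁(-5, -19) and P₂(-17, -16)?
Using the distance formula: d = sqrt((x₂-x₁)² + (y₂-y₁)²)
dx = (-17) - (-5) = -12
dy = (-16) - (-19) = 3
d = sqrt((-12)² + 3²) = sqrt(144 + 9) = sqrt(153) = 12.37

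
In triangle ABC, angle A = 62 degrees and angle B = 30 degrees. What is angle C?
Sum of angles in a triangle = 180 degrees
Third angle = 180 - 62 - 30
Third angle = 88 degrees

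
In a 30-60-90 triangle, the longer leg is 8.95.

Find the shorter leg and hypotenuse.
In a 30-60-90 triangle, sides are in ratio 1 : √3 : 2.
Long leg = short leg·√3  →  short leg = 8.95/√3 = 5.167
Hypotenuse = 2·(short leg) = 2·8.95/√3 = 10.33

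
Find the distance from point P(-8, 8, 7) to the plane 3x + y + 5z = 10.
d = |3(-8) + 1(8) + 5(7) - (10)| / √(3² + 1² + 5²) = 9/√35 = 1.521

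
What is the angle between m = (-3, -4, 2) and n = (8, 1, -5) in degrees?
m·n = -38, |m|² = 29, |n|² = 90
cos θ = -38/√2610 ≈ -0.7438
θ ≈ 138.1°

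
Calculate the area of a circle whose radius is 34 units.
Area = pi * r²
Area = pi * 34²
Area = pi * 1156
Area = 3631.68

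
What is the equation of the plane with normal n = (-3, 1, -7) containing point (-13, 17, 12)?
d = n·P = (-3)(-13) + (1)(17) + (-7)(12) = -28
Plane: -3x + y - 7z = -28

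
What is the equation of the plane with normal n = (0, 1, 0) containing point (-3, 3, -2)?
d = n·P = (0)(-3) + (1)(3) + (0)(-2) = 3
Plane: y = 3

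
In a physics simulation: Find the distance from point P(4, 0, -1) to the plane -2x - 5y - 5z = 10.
d = |(-2)(4) + (-5)(0) + (-5)(-1) - (10)| / √((-2)² + (-5)² + (-5)²) = 13/√54 = 1.769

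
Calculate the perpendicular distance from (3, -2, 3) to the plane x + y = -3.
d = |1(3) + 1(-2) + 0(3) - (-3)| / √(1² + 1² + 0²) = 4/√2 = 2.828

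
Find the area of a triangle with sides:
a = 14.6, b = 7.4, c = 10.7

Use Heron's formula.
s = (a+b+c)/2 = (14.6+7.4+10.7)/2 = 16.35
A = √(s(s-a)(s-b)(s-c)) = √(16.35·1.75·8.95·5.65)
A = √1446.86 = 38.04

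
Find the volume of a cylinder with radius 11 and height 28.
Volume = pi * r² * h
Volume = pi * 11² * 28
Volume = pi * 121 * 28
Volume = pi * 3388
Volume = 10643.72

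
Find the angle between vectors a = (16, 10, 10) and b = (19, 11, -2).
a·b = 394, |a|² = 456, |b|² = 486
cos θ = 394/√221616 ≈ 0.8369
θ ≈ 33.18°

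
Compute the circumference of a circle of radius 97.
Circumference = 2 * pi * r
Circumference = 2 * pi * 97
Circumference = 609.47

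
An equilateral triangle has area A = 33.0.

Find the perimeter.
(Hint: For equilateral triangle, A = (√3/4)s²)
A = (√3/4)s²  →  s² = 4A/√3 = 4·33.0/√3 = 76.2102
s = 8.72985
Perimeter = 3s = 26.19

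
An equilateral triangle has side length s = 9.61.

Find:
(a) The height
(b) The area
(a) Height h = s·√3/2 = 9.61·√3/2 = 8.323
(b) Area = (√3/4)·s² = (√3/4)·9.61² = (√3/4)·92.3521 = 39.99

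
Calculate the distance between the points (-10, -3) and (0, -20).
Using the distance formula: d = sqrt((x₂-x₁)² + (y₂-y₁)²)
dx = 0 - (-10) = 10
dy = (-20) - (-3) = -17
d = sqrt(10² + (-17)²) = sqrt(100 + 289) = sqrt(389) = 19.72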